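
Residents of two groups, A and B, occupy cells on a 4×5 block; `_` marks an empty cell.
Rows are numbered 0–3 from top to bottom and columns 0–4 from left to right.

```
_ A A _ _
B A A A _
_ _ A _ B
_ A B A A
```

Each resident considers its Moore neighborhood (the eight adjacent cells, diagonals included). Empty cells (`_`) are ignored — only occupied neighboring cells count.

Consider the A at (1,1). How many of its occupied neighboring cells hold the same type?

Occupied neighbors of (1,1): (0,1)=A, (0,2)=A, (1,0)=B, (1,2)=A, (2,2)=A.
Same type (A): 4 of 5.

4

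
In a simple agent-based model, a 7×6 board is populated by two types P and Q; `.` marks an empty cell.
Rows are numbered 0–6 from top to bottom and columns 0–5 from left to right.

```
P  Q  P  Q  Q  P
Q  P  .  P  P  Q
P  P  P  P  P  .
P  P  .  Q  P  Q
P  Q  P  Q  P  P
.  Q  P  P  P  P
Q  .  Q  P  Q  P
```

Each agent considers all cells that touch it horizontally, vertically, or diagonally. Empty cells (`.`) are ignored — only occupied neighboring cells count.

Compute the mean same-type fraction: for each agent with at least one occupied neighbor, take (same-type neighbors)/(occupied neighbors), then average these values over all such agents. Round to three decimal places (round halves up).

0.515

Row 0: (0,0)P 1/3 · (0,1)Q 1/4 · (0,2)P 2/4 · (0,3)Q 1/4 · (0,4)Q 2/5 · (0,5)P 1/3
Row 1: (1,0)Q 1/5 · (1,1)P 5/7 · (1,3)P 5/7 · (1,4)P 4/7 · (1,5)Q 1/4
Row 2: (2,0)P 4/5 · (2,1)P 5/6 · (2,2)P 5/6 · (2,3)P 5/6 · (2,4)P 4/7
Row 3: (3,0)P 4/5 · (3,1)P 6/7 · (3,3)Q 1/7 · (3,4)P 4/7 · (3,5)Q 0/4
Row 4: (4,0)P 2/4 · (4,1)Q 1/6 · (4,2)P 3/7 · (4,3)Q 1/7 · (4,4)P 5/8 · (4,5)P 4/5
Row 5: (5,1)Q 3/6 · (5,2)P 3/7 · (5,3)P 5/8 · (5,4)P 6/8 · (5,5)P 4/5
Row 6: (6,0)Q 1/1 · (6,2)Q 1/4 · (6,3)P 3/5 · (6,4)Q 0/5 · (6,5)P 2/3
Sum over 37 agents: 1/3 + 1/4 + 2/4 + 1/4 + 2/5 + 1/3 + 1/5 + 5/7 + 5/7 + 4/7 + 1/4 + 4/5 + 5/6 + 5/6 + 5/6 + 4/7 + 4/5 + 6/7 + 1/7 + 4/7 + 0/4 + 2/4 + 1/6 + 3/7 + 1/7 + 5/8 + 4/5 + 3/6 + 3/7 + 5/8 + 6/8 + 4/5 + 1/1 + 1/4 + 3/5 + 0/5 + 2/3 = 1333/70; mean = 1333/70 ÷ 37 = 1333/2590 = 0.514671… → 0.515.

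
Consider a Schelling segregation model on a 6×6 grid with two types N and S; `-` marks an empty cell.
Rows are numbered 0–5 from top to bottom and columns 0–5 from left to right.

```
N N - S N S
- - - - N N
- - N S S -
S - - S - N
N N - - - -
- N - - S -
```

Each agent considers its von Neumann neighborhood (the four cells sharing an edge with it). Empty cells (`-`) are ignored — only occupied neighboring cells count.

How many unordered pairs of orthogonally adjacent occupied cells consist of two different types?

Scan each occupied cell's neighbors to the right and below so each pair is counted once.
Row 0: N(0,0)–N(0,1)= S(0,3)–N(0,4)≠ N(0,4)–S(0,5)≠ N(0,4)–N(1,4)= S(0,5)–N(1,5)≠  → 3/5 unlike.
Row 1: N(1,4)–N(1,5)= N(1,4)–S(2,4)≠  → 1/2 unlike.
Row 2: N(2,2)–S(2,3)≠ S(2,3)–S(2,4)= S(2,3)–S(3,3)=  → 1/3 unlike.
Row 3: S(3,0)–N(4,0)≠  → 1/1 unlike.
Row 4: N(4,0)–N(4,1)= N(4,1)–N(5,1)=  → 0/2 unlike.
Total adjacent occupied pairs: 13; unlike-type pairs: 6.

6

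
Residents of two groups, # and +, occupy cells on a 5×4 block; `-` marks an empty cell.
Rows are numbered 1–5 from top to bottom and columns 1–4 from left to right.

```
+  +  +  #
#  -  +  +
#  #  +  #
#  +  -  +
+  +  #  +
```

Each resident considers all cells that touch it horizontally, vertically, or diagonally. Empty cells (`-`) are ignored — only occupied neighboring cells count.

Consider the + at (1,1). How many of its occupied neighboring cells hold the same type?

1

Occupied neighbors of (1,1): (1,2)=+, (2,1)=#.
Same type (+): 1 of 2.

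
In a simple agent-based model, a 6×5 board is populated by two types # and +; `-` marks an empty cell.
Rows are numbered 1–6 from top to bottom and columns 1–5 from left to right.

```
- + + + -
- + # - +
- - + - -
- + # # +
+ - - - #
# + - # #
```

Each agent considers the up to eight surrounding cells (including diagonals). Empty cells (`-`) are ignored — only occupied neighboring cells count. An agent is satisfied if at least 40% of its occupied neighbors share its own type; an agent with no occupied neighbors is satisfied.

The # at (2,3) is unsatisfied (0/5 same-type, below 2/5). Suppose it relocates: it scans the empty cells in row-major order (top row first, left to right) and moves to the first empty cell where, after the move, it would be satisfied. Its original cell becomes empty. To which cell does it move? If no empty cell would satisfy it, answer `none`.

Vacating (2,3). Empty cells in order:
  (1,1): 0/2 same-type → still unsatisfied.
  (1,5): 0/2 same-type → still unsatisfied.
  (2,1): 0/2 same-type → still unsatisfied.
  (2,4): 0/4 same-type → still unsatisfied.
  (3,1): 0/2 same-type → still unsatisfied.
  (3,2): 1/4 same-type → still unsatisfied.
  (3,4): 2/5 same-type → satisfied — stop here.

(3,4)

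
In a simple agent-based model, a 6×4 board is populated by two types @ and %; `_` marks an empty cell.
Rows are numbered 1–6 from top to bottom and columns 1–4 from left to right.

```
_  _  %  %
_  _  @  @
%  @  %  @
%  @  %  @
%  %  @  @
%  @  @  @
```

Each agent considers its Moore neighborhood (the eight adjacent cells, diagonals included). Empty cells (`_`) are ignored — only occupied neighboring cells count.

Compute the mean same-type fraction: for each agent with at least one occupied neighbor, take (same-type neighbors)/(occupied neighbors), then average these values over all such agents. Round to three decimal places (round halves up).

Row 1: (1,3)% 1/3 · (1,4)% 1/3
Row 2: (2,3)@ 3/6 · (2,4)@ 2/5
Row 3: (3,1)% 1/3 · (3,2)@ 2/6 · (3,3)% 1/7 · (3,4)@ 3/5
Row 4: (4,1)% 3/5 · (4,2)@ 2/8 · (4,3)% 2/8 · (4,4)@ 3/5
Row 5: (5,1)% 3/5 · (5,2)% 4/8 · (5,3)@ 6/8 · (5,4)@ 4/5
Row 6: (6,1)% 2/3 · (6,2)@ 2/5 · (6,3)@ 4/5 · (6,4)@ 3/3
Sum over 20 agents: 1/3 + 1/3 + 3/6 + 2/5 + 1/3 + 2/6 + 1/7 + 3/5 + 3/5 + 2/8 + 2/8 + 3/5 + 3/5 + 4/8 + 6/8 + 4/5 + 2/3 + 2/5 + 4/5 + 3/3 = 1427/140; mean = 1427/140 ÷ 20 = 1427/2800 = 0.509642… → 0.510.

0.510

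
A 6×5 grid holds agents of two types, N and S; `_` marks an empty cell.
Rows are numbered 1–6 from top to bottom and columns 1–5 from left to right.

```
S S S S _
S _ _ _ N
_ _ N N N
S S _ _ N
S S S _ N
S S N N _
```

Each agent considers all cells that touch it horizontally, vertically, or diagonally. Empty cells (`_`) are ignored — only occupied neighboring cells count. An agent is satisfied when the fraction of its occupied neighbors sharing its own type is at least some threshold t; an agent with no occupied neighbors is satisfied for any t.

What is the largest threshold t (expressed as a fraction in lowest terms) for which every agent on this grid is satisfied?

(1,1)S 2/2
(1,2)S 3/3
(1,3)S 2/2
(1,4)S 1/2
(2,1)S 2/2
(2,5)N 2/3
(3,3)N 1/2
(3,4)N 4/4
(3,5)N 3/3
(4,1)S 3/3
(4,2)S 4/5
(4,5)N 3/3
(5,1)S 5/5
(5,2)S 6/7
(5,3)S 3/5
(5,5)N 2/2
(6,1)S 3/3
(6,2)S 4/5
(6,3)N 1/4
(6,4)N 2/3
The smallest same-type fraction is 1/4 at (6,3), which reduces to 1/4. Any threshold above that leaves this agent unsatisfied.

1/4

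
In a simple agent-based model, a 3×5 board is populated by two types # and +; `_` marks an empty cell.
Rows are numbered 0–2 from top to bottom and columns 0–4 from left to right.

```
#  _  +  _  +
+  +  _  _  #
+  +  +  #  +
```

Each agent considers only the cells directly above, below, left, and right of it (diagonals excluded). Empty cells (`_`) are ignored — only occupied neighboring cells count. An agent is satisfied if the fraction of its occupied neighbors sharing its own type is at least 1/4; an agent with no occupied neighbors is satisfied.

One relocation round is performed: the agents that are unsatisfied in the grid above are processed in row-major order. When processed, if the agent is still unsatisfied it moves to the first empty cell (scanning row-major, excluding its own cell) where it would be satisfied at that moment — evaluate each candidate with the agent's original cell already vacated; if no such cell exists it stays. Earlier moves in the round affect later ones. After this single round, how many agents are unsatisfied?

Initially unsatisfied (in order): (0,0), (0,4), (1,4), (2,3), (2,4).
  (0,0) → (1,3).
  (0,4) → (0,0).
  (1,4): now satisfied by earlier moves; stays.
  (2,3): now satisfied by earlier moves; stays.
  (2,4) → (0,1).
Resulting grid:
+ + + _ _
+ + _ # #
+ + + # _
All satisfied now.

0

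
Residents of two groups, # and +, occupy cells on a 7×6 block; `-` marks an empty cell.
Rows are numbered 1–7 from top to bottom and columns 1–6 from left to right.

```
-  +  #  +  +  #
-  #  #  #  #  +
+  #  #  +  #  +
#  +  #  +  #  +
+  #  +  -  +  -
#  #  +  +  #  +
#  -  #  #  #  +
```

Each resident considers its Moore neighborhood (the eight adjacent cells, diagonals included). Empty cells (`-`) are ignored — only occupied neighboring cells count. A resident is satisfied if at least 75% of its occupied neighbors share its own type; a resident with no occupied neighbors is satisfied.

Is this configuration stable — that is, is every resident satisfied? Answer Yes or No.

No

Row 1: (1,2)+ 0/3 unhappy · (1,3)# 3/5 unhappy · (1,4)+ 1/5 unhappy · (1,5)+ 2/5 unhappy · (1,6)# 1/3 unhappy
Row 2: (2,2)# 4/6 unhappy · (2,3)# 5/8 unhappy · (2,4)# 5/8 unhappy · (2,5)# 3/8 unhappy · (2,6)+ 2/5 unhappy
Row 3: (3,1)+ 1/4 unhappy · (3,2)# 5/7 unhappy · (3,3)# 5/8 unhappy · (3,4)+ 1/8 unhappy · (3,5)# 3/8 unhappy · (3,6)+ 2/5 unhappy
Row 4: (4,1)# 2/5 unhappy · (4,2)+ 3/8 unhappy · (4,3)# 3/7 unhappy · (4,4)+ 3/7 unhappy · (4,5)# 1/6 unhappy · (4,6)+ 2/4 unhappy
Row 5: (5,1)+ 1/5 unhappy · (5,2)# 4/8 unhappy · (5,3)+ 4/7 unhappy · (5,5)+ 4/6 unhappy
Row 6: (6,1)# 3/4 ok · (6,2)# 4/7 unhappy · (6,3)+ 2/6 unhappy · (6,4)+ 3/7 unhappy · (6,5)# 2/6 unhappy · (6,6)+ 2/4 unhappy
Row 7: (7,1)# 2/2 ok · (7,3)# 2/4 unhappy · (7,4)# 3/5 unhappy · (7,5)# 2/5 unhappy · (7,6)+ 1/3 unhappy
For instance (1,2) has only 0/3 same-type neighbors, below 3/4.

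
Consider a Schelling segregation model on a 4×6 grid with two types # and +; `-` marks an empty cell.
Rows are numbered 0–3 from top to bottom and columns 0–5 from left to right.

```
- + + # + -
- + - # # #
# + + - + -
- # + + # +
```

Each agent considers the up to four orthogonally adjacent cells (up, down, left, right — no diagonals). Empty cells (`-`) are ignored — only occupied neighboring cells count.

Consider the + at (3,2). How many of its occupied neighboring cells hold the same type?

2

Occupied neighbors of (3,2): (2,2)=+, (3,1)=#, (3,3)=+.
Same type (+): 2 of 3.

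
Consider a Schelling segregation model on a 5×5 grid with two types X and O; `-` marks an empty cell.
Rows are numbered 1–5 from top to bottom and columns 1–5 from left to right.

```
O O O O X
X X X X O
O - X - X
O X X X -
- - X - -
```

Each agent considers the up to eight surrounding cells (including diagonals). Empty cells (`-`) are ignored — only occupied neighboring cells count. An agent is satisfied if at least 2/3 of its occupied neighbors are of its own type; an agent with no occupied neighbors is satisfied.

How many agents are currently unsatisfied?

(1,1)O 1/3 ✗
(1,2)O 2/5 ✗
(1,3)O 2/5 ✗
(1,4)O 2/5 ✗
(1,5)X 1/3 ✗
(2,1)X 1/4 ✗
(2,2)X 3/7 ✗
(2,3)X 3/6 ✗
(2,4)X 4/7 ✗
(2,5)O 1/4 ✗
(3,1)O 1/4 ✗
(3,3)X 6/6 ✓
(3,5)X 2/3 ✓
(4,1)O 1/2 ✗
(4,2)X 3/5 ✗
(4,3)X 4/4 ✓
(4,4)X 4/4 ✓
(5,3)X 3/3 ✓
Unsatisfied: (1,1), (1,2), (1,3), (1,4), (1,5), (2,1), (2,2), (2,3), (2,4), (2,5), (3,1), (4,1), (4,2) — 13 in total.

13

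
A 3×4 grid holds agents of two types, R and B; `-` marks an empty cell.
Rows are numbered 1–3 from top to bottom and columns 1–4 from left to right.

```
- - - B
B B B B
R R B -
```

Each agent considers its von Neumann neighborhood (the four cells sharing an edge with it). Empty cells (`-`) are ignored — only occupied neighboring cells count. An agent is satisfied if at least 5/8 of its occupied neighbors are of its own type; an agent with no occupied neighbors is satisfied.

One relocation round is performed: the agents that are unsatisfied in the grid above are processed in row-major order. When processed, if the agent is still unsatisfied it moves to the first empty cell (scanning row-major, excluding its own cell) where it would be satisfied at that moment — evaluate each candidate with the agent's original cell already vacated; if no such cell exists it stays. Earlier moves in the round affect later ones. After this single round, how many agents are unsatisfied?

Initially unsatisfied (in order): (2,1), (3,1), (3,2), (3,3).
  (2,1) → (1,1).
  (3,1): now satisfied by earlier moves; stays.
  (3,2): no empty cell satisfies it; stays.
  (3,3) → (1,2).
Resulting grid:
B B - B
- B B B
R R - -
Unsatisfied now: (3,2).

1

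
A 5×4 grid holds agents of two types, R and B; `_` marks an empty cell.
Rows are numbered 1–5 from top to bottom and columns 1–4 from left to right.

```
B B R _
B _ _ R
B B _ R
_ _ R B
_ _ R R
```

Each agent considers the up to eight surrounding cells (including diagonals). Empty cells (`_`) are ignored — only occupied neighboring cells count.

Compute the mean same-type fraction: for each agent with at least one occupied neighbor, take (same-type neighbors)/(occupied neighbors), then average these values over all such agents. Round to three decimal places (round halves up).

0.703

Row 1: (1,1)B 2/2 · (1,2)B 2/3 · (1,3)R 1/2
Row 2: (2,1)B 4/4 · (2,4)R 2/2
Row 3: (3,1)B 2/2 · (3,2)B 2/3 · (3,4)R 2/3
Row 4: (4,3)R 3/5 · (4,4)B 0/4
Row 5: (5,3)R 2/3 · (5,4)R 2/3
Sum over 12 agents: 2/2 + 2/3 + 1/2 + 4/4 + 2/2 + 2/2 + 2/3 + 2/3 + 3/5 + 0/4 + 2/3 + 2/3 = 253/30; mean = 253/30 ÷ 12 = 253/360 = 0.702777… → 0.703.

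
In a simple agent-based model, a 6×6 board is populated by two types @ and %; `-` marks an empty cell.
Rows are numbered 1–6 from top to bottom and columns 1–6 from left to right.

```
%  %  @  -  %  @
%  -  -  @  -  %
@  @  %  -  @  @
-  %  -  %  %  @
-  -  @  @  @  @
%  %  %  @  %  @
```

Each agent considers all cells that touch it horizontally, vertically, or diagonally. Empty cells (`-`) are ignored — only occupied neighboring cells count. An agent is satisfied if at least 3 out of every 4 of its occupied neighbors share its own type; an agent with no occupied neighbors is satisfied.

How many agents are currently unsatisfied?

Row 1: (1,1)% 2/2 ✓ · (1,2)% 2/3 ✗ · (1,3)@ 1/2 ✗ · (1,5)% 1/3 ✗ · (1,6)@ 0/2 ✗
Row 2: (2,1)% 2/4 ✗ · (2,4)@ 2/4 ✗ · (2,6)% 1/4 ✗
Row 3: (3,1)@ 1/3 ✗ · (3,2)@ 1/4 ✗ · (3,3)% 2/4 ✗ · (3,5)@ 3/6 ✗ · (3,6)@ 2/4 ✗
Row 4: (4,2)% 1/4 ✗ · (4,4)% 2/6 ✗ · (4,5)% 1/7 ✗ · (4,6)@ 4/5 ✓
Row 5: (5,3)@ 2/6 ✗ · (5,4)@ 3/7 ✗ · (5,5)@ 5/8 ✗ · (5,6)@ 3/5 ✗
Row 6: (6,1)% 1/1 ✓ · (6,2)% 2/3 ✗ · (6,3)% 1/4 ✗ · (6,4)@ 3/5 ✗ · (6,5)% 0/5 ✗ · (6,6)@ 2/3 ✗
Unsatisfied: (1,2), (1,3), (1,5), (1,6), (2,1), (2,4), (2,6), (3,1), (3,2), (3,3), (3,5), (3,6), (4,2), (4,4), (4,5), (5,3), (5,4), (5,5), (5,6), (6,2), (6,3), (6,4), (6,5), (6,6) — 24 in total.

24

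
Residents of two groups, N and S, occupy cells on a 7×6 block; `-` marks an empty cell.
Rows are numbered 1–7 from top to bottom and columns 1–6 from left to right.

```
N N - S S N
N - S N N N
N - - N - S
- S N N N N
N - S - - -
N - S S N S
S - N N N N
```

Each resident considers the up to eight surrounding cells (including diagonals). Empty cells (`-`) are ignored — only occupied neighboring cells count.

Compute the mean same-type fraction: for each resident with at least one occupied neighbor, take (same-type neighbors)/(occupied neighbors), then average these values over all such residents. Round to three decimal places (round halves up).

0.502

(1,1)N 2/2
(1,2)N 2/3
(1,4)S 2/4
(1,5)S 1/5
(1,6)N 2/3
(2,1)N 3/3
(2,3)S 1/4
(2,4)N 2/5
(2,5)N 4/7
(2,6)N 2/4
(3,1)N 1/2
(3,4)N 5/6
(3,6)S 0/4
(4,2)S 1/4
(4,3)N 2/4
(4,4)N 3/4
(4,5)N 3/4
(4,6)N 1/2
(5,1)N 1/2
(5,3)S 3/5
(6,1)N 1/2
(6,3)S 2/4
(6,4)S 2/6
(6,5)N 3/5
(6,6)S 0/3
(7,1)S 0/1
(7,3)N 1/3
(7,4)N 3/5
(7,5)N 3/5
(7,6)N 2/3
Sum over 30 residents: 2/2 + 2/3 + 2/4 + 1/5 + 2/3 + 3/3 + 1/4 + 2/5 + 4/7 + 2/4 + 1/2 + 5/6 + 0/4 + 1/4 + 2/4 + 3/4 + 3/4 + 1/2 + 1/2 + 3/5 + 1/2 + 2/4 + 2/6 + 3/5 + 0/3 + 0/1 + 1/3 + 3/5 + 3/5 + 2/3 = 211/14; mean = 211/14 ÷ 30 = 211/420 = 0.502380… → 0.502.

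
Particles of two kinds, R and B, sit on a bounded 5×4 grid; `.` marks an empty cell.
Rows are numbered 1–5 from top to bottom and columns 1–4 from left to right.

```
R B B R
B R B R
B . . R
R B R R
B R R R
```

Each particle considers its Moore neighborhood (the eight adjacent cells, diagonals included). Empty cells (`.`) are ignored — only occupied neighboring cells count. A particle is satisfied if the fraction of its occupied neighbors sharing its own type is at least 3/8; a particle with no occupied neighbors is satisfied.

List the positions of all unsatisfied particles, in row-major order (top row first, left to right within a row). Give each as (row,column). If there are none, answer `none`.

(1,1)R 1/3 unhappy
(1,2)B 3/5 ok
(1,3)B 2/5 ok
(1,4)R 1/3 unhappy
(2,1)B 2/4 ok
(2,2)R 1/6 unhappy
(2,3)B 2/6 unhappy
(2,4)R 2/4 ok
(3,1)B 2/4 ok
(3,4)R 3/4 ok
(4,1)R 1/4 unhappy
(4,2)B 2/6 unhappy
(4,3)R 5/6 ok
(4,4)R 4/4 ok
(5,1)B 1/3 unhappy
(5,2)R 3/5 ok
(5,3)R 4/5 ok
(5,4)R 3/3 ok

(1,1), (1,4), (2,2), (2,3), (4,1), (4,2), (5,1)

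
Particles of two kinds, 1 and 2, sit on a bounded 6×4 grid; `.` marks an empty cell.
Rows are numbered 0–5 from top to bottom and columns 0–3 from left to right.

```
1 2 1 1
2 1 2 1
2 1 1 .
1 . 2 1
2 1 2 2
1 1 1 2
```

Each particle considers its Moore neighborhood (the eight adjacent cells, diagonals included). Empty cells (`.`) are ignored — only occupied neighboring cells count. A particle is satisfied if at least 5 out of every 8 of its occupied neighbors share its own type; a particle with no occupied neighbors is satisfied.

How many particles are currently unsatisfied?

Row 0: (0,0)1 1/3 unhappy · (0,1)2 2/5 unhappy · (0,2)1 3/5 unhappy · (0,3)1 2/3 ok
Row 1: (1,0)2 2/5 unhappy · (1,1)1 4/8 unhappy · (1,2)2 1/7 unhappy · (1,3)1 3/4 ok
Row 2: (2,0)2 1/4 unhappy · (2,1)1 3/7 unhappy · (2,2)1 4/6 ok
Row 3: (3,0)1 2/4 unhappy · (3,2)2 2/6 unhappy · (3,3)1 1/4 unhappy
Row 4: (4,0)2 0/4 unhappy · (4,1)1 4/7 unhappy · (4,2)2 3/7 unhappy · (4,3)2 3/5 unhappy
Row 5: (5,0)1 2/3 ok · (5,1)1 3/5 unhappy · (5,2)1 2/5 unhappy · (5,3)2 2/3 ok
Unsatisfied: (0,0), (0,1), (0,2), (1,0), (1,1), (1,2), (2,0), (2,1), (3,0), (3,2), (3,3), (4,0), (4,1), (4,2), (4,3), (5,1), (5,2) — 17 in total.

17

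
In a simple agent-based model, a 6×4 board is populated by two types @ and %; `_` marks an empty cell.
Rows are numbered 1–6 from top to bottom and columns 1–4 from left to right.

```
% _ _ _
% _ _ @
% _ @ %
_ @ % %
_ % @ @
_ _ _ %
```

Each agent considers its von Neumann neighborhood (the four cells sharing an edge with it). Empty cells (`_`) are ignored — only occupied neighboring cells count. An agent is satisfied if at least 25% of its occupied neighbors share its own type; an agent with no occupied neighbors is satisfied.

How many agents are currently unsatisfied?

Row 1: (1,1)% 1/1 ✓
Row 2: (2,1)% 2/2 ✓ · (2,4)@ 0/1 ✗
Row 3: (3,1)% 1/1 ✓ · (3,3)@ 0/2 ✗ · (3,4)% 1/3 ✓
Row 4: (4,2)@ 0/2 ✗ · (4,3)% 1/4 ✓ · (4,4)% 2/3 ✓
Row 5: (5,2)% 0/2 ✗ · (5,3)@ 1/3 ✓ · (5,4)@ 1/3 ✓
Row 6: (6,4)% 0/1 ✗
Unsatisfied: (2,4), (3,3), (4,2), (5,2), (6,4) — 5 in total.

5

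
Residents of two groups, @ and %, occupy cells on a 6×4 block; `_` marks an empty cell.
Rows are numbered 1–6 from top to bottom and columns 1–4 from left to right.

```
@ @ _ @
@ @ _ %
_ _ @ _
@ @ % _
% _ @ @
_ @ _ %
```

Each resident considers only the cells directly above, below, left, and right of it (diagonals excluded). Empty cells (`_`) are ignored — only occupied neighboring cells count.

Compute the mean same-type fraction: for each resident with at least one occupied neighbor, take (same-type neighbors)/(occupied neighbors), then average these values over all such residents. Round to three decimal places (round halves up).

Row 1: (1,1)@ 2/2 · (1,2)@ 2/2 · (1,4)@ 0/1
Row 2: (2,1)@ 2/2 · (2,2)@ 2/2 · (2,4)% 0/1
Row 3: (3,3)@ 0/1
Row 4: (4,1)@ 1/2 · (4,2)@ 1/2 · (4,3)% 0/3
Row 5: (5,1)% 0/1 · (5,3)@ 1/2 · (5,4)@ 1/2
Row 6: (6,2)@ — no occupied neighbors · (6,4)% 0/1
Sum over 14 residents: 2/2 + 2/2 + 0/1 + 2/2 + 2/2 + 0/1 + 0/1 + 1/2 + 1/2 + 0/3 + 0/1 + 1/2 + 1/2 + 0/1 = 6; mean = 6 ÷ 14 = 3/7 = 0.428571… → 0.429.

0.429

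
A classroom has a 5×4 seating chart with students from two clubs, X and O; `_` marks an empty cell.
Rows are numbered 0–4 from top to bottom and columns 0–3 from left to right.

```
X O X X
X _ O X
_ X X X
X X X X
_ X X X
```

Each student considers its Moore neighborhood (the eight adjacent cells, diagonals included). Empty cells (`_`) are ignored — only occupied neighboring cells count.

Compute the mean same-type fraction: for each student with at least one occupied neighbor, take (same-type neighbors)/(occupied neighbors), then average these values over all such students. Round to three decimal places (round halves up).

(0,0)X 1/2
(0,1)O 1/4
(0,2)X 2/4
(0,3)X 2/3
(1,0)X 2/3
(1,2)O 1/7
(1,3)X 4/5
(2,1)X 5/6
(2,2)X 6/7
(2,3)X 4/5
(3,0)X 3/3
(3,1)X 6/6
(3,2)X 8/8
(3,3)X 5/5
(4,1)X 4/4
(4,2)X 5/5
(4,3)X 3/3
Sum over 17 students: 1/2 + 1/4 + 2/4 + 2/3 + 2/3 + 1/7 + 4/5 + 5/6 + 6/7 + 4/5 + 3/3 + 6/6 + 8/8 + 5/5 + 4/4 + 5/5 + 3/3 = 781/60; mean = 781/60 ÷ 17 = 781/1020 = 0.765686… → 0.766.

0.766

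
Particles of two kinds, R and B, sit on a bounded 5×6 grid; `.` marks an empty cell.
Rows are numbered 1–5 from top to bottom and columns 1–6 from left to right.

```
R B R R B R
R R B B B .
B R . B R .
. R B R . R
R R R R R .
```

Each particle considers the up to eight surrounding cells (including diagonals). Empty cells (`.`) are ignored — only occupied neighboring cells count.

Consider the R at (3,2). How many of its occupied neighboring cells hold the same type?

3

Occupied neighbors of (3,2): (2,1)=R, (2,2)=R, (2,3)=B, (3,1)=B, (4,2)=R, (4,3)=B.
Same type (R): 3 of 6.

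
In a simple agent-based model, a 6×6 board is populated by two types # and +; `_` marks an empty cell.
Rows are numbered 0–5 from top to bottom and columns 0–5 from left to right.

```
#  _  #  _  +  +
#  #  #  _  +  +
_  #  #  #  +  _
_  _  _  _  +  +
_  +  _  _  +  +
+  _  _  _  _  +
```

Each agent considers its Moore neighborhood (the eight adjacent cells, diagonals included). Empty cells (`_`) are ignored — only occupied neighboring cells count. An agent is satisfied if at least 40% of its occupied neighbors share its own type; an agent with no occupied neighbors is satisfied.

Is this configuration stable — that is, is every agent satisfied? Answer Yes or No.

Row 0: (0,0)# 2/2 ✓ · (0,2)# 2/2 ✓ · (0,4)+ 3/3 ✓ · (0,5)+ 3/3 ✓
Row 1: (1,0)# 3/3 ✓ · (1,1)# 6/6 ✓ · (1,2)# 5/5 ✓ · (1,4)+ 4/5 ✓ · (1,5)+ 4/4 ✓
Row 2: (2,1)# 4/4 ✓ · (2,2)# 4/4 ✓ · (2,3)# 2/5 ✓ · (2,4)+ 4/5 ✓
Row 3: (3,4)+ 4/5 ✓ · (3,5)+ 4/4 ✓
Row 4: (4,1)+ 1/1 ✓ · (4,4)+ 4/4 ✓ · (4,5)+ 4/4 ✓
Row 5: (5,0)+ 1/1 ✓ · (5,5)+ 2/2 ✓
All meet the threshold, so the configuration is stable.

Yes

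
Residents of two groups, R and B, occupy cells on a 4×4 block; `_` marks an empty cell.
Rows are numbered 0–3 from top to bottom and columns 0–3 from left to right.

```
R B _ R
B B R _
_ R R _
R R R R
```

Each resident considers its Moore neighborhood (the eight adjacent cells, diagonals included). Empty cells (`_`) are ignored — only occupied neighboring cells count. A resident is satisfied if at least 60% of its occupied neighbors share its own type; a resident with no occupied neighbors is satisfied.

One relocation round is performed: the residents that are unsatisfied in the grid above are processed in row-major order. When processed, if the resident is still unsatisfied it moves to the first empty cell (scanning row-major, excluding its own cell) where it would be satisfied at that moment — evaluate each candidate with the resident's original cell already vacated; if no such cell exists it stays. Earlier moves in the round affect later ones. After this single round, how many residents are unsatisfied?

0

Initially unsatisfied (in order): (0,0), (0,1), (1,0), (1,1).
  (0,0) → (1,3).
  (0,1): now satisfied by earlier moves; stays.
  (1,0): now satisfied by earlier moves; stays.
  (1,1) → (0,0).
Resulting grid:
B B _ R
B _ R R
_ R R _
R R R R
All satisfied now.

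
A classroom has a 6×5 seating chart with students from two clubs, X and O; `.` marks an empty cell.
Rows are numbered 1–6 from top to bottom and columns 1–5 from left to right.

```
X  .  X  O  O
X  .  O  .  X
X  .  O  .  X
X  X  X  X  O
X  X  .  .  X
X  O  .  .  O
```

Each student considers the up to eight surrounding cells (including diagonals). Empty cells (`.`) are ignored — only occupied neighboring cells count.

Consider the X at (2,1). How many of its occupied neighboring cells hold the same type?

Occupied neighbors of (2,1): (1,1)=X, (3,1)=X.
Same type (X): 2 of 2.

2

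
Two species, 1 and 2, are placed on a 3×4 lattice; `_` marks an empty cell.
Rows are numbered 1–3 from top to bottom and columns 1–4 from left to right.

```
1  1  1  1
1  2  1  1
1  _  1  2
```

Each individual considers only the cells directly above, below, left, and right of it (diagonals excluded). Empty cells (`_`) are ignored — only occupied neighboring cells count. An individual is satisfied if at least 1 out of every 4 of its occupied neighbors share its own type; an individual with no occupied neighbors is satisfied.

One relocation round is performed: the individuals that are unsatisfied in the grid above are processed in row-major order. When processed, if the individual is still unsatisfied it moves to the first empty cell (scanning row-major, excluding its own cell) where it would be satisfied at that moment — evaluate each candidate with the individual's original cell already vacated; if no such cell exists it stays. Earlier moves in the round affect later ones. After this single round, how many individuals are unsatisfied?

Initially unsatisfied (in order): (2,2), (3,4).
  (2,2): no empty cell satisfies it; stays.
  (3,4) → (3,2).
Resulting grid:
1 1 1 1
1 2 1 1
1 2 1 _
All satisfied now.

0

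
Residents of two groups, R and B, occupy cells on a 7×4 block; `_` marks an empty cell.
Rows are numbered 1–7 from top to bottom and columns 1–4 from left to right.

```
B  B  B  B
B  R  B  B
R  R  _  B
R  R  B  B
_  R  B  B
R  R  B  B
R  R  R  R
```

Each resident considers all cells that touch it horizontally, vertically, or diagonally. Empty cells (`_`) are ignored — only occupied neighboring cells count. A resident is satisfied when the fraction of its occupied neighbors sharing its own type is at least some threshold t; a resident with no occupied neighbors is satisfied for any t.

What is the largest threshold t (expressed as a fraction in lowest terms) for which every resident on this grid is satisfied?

2/7

Row 1: (1,1)B 2/3 · (1,2)B 4/5 · (1,3)B 4/5 · (1,4)B 3/3
Row 2: (2,1)B 2/5 · (2,2)R 2/7 · (2,3)B 5/7 · (2,4)B 4/4
Row 3: (3,1)R 4/5 · (3,2)R 4/7 · (3,4)B 4/4
Row 4: (4,1)R 4/4 · (4,2)R 4/6 · (4,3)B 4/7 · (4,4)B 4/4
Row 5: (5,2)R 4/7 · (5,3)B 5/8 · (5,4)B 5/5
Row 6: (6,1)R 4/4 · (6,2)R 5/7 · (6,3)B 3/8 · (6,4)B 3/5
Row 7: (7,1)R 3/3 · (7,2)R 4/5 · (7,3)R 3/5 · (7,4)R 1/3
The smallest same-type fraction is 2/7 at (2,2), which reduces to 2/7. Any threshold above that leaves this resident unsatisfied.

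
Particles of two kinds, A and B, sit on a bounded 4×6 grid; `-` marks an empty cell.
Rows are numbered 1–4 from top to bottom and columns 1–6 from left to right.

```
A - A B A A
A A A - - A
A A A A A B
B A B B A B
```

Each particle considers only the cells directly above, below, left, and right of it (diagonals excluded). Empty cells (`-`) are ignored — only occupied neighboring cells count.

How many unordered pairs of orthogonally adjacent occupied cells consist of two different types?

Scan each occupied cell's neighbors to the right and below so each pair is counted once.
From row 1: 2 unlike of 6 pairs (running 2/6).
From row 2: 1 unlike of 6 pairs (running 3/12).
From row 3: 4 unlike of 11 pairs (running 7/23).
From row 4: 4 unlike of 5 pairs (running 11/28).
Total adjacent occupied pairs: 28; unlike-type pairs: 11.

11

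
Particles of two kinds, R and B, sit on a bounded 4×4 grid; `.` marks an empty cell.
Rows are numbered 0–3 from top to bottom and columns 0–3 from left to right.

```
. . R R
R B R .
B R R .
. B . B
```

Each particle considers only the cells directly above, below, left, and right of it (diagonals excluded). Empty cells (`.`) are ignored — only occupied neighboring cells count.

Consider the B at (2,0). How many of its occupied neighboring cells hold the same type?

0

Occupied neighbors of (2,0): (1,0)=R, (2,1)=R.
Same type (B): 0 of 2.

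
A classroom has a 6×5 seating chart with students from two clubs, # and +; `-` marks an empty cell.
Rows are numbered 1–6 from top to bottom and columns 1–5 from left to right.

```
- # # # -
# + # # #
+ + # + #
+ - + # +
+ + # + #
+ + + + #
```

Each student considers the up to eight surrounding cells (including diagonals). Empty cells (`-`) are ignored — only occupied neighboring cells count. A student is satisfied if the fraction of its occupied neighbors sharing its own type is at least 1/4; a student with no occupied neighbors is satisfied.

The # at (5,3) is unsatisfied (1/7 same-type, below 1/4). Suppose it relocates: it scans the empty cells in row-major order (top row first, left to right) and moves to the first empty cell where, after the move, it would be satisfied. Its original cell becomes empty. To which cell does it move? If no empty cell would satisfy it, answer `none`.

(1,1)

Vacating (5,3). Empty cells in order:
  (1,1): 2/3 same-type → satisfied — stop here.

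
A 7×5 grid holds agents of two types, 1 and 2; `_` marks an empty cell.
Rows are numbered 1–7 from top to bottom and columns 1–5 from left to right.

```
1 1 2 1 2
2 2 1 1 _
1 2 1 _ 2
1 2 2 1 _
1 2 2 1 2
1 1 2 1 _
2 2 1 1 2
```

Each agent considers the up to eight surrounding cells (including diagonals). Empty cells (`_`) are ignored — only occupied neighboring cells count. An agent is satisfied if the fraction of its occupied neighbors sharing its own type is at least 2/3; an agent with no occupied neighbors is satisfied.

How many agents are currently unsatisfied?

Row 1: (1,1)1 1/3 ✗ · (1,2)1 2/5 ✗ · (1,3)2 1/5 ✗ · (1,4)1 2/4 ✗ · (1,5)2 0/2 ✗
Row 2: (2,1)2 2/5 ✗ · (2,2)2 3/8 ✗ · (2,3)1 4/7 ✗ · (2,4)1 3/6 ✗
Row 3: (3,1)1 1/5 ✗ · (3,2)2 4/8 ✗ · (3,3)1 3/7 ✗ · (3,5)2 0/2 ✗
Row 4: (4,1)1 2/5 ✗ · (4,2)2 4/8 ✗ · (4,3)2 4/7 ✗ · (4,4)1 2/6 ✗
Row 5: (5,1)1 3/5 ✗ · (5,2)2 4/8 ✗ · (5,3)2 4/8 ✗ · (5,4)1 2/6 ✗ · (5,5)2 0/3 ✗
Row 6: (6,1)1 2/5 ✗ · (6,2)1 3/8 ✗ · (6,3)2 3/8 ✗ · (6,4)1 3/7 ✗
Row 7: (7,1)2 1/3 ✗ · (7,2)2 2/5 ✗ · (7,3)1 3/5 ✗ · (7,4)1 2/4 ✗ · (7,5)2 0/2 ✗
Unsatisfied: (1,1), (1,2), (1,3), (1,4), (1,5), (2,1), (2,2), (2,3), (2,4), (3,1), (3,2), (3,3), (3,5), (4,1), (4,2), (4,3), (4,4), (5,1), (5,2), (5,3), (5,4), (5,5), (6,1), (6,2), (6,3), (6,4), (7,1), (7,2), (7,3), (7,4), (7,5) — 31 in total.

31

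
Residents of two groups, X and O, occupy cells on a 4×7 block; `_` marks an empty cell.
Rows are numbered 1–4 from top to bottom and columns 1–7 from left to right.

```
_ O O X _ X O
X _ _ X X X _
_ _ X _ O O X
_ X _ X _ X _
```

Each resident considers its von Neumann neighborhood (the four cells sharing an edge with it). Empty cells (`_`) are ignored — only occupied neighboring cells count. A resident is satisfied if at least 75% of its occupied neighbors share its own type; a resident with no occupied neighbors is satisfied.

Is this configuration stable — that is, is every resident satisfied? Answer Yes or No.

Row 1: (1,2)O 1/1 ✓ · (1,3)O 1/2 ✗ · (1,4)X 1/2 ✗ · (1,6)X 1/2 ✗ · (1,7)O 0/1 ✗
Row 2: (2,1)X 0/0 ✓ · (2,4)X 2/2 ✓ · (2,5)X 2/3 ✗ · (2,6)X 2/3 ✗
Row 3: (3,3)X 0/0 ✓ · (3,5)O 1/2 ✗ · (3,6)O 1/4 ✗ · (3,7)X 0/1 ✗
Row 4: (4,2)X 0/0 ✓ · (4,4)X 0/0 ✓ · (4,6)X 0/1 ✗
For instance (1,3) has only 1/2 same-type neighbors, below 3/4.

No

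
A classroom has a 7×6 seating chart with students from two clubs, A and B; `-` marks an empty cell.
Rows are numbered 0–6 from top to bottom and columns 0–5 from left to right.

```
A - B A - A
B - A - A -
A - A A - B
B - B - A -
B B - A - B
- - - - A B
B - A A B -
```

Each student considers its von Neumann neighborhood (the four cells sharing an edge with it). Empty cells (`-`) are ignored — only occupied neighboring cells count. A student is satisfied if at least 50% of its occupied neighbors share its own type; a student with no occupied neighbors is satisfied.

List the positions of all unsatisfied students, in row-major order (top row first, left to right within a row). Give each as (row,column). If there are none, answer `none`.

Row 0: (0,0)A 0/1 unhappy · (0,2)B 0/2 unhappy · (0,3)A 0/1 unhappy · (0,5)A 0/0 ok
Row 1: (1,0)B 0/2 unhappy · (1,2)A 1/2 ok · (1,4)A 0/0 ok
Row 2: (2,0)A 0/2 unhappy · (2,2)A 2/3 ok · (2,3)A 1/1 ok · (2,5)B 0/0 ok
Row 3: (3,0)B 1/2 ok · (3,2)B 0/1 unhappy · (3,4)A 0/0 ok
Row 4: (4,0)B 2/2 ok · (4,1)B 1/1 ok · (4,3)A 0/0 ok · (4,5)B 1/1 ok
Row 5: (5,4)A 0/2 unhappy · (5,5)B 1/2 ok
Row 6: (6,0)B 0/0 ok · (6,2)A 1/1 ok · (6,3)A 1/2 ok · (6,4)B 0/2 unhappy

(0,0), (0,2), (0,3), (1,0), (2,0), (3,2), (5,4), (6,4)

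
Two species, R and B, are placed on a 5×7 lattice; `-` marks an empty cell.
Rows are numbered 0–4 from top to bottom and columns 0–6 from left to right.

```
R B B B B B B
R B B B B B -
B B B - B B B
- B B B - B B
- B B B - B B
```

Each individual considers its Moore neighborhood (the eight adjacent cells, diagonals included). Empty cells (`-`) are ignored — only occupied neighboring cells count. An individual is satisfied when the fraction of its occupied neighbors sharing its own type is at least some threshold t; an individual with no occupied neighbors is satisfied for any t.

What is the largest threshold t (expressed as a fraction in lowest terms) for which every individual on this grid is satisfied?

1/5

(0,0)R 1/3
(0,1)B 3/5
(0,2)B 5/5
(0,3)B 5/5
(0,4)B 5/5
(0,5)B 4/4
(0,6)B 2/2
(1,0)R 1/5
(1,1)B 6/8
(1,2)B 7/7
(1,3)B 7/7
(1,4)B 7/7
(1,5)B 7/7
(2,0)B 3/4
(2,1)B 6/7
(2,2)B 7/7
(2,4)B 6/6
(2,5)B 6/6
(2,6)B 4/4
(3,1)B 6/6
(3,2)B 7/7
(3,3)B 5/5
(3,5)B 6/6
(3,6)B 5/5
(4,1)B 3/3
(4,2)B 5/5
(4,3)B 3/3
(4,5)B 3/3
(4,6)B 3/3
The smallest same-type fraction is 1/5 at (1,0), which reduces to 1/5. Any threshold above that leaves this individual unsatisfied.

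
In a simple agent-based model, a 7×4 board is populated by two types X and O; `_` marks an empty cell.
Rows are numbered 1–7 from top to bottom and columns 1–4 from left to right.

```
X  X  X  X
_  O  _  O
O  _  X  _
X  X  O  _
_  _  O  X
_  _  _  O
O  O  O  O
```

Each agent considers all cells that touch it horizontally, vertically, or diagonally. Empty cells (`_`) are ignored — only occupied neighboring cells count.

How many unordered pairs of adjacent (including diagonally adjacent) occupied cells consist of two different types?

15

Scan each occupied cell's neighbors to the right and below (and the two forward diagonals) so each pair is counted once.
Row 1: X(1,1)–X(1,2)= X(1,1)–O(2,2)≠ X(1,2)–X(1,3)= X(1,2)–O(2,2)≠ X(1,3)–X(1,4)= X(1,3)–O(2,4)≠ X(1,3)–O(2,2)≠ X(1,4)–O(2,4)≠  → 5/8 unlike.
Row 2: O(2,2)–X(3,3)≠ O(2,2)–O(3,1)= O(2,4)–X(3,3)≠  → 2/3 unlike.
Row 3: O(3,1)–X(4,1)≠ O(3,1)–X(4,2)≠ X(3,3)–O(4,3)≠ X(3,3)–X(4,2)=  → 3/4 unlike.
Row 4: X(4,1)–X(4,2)= X(4,2)–O(4,3)≠ X(4,2)–O(5,3)≠ O(4,3)–O(5,3)= O(4,3)–X(5,4)≠  → 3/5 unlike.
Row 5: O(5,3)–X(5,4)≠ O(5,3)–O(6,4)= X(5,4)–O(6,4)≠  → 2/3 unlike.
Row 6: O(6,4)–O(7,4)= O(6,4)–O(7,3)=  → 0/2 unlike.
Row 7: O(7,1)–O(7,2)= O(7,2)–O(7,3)= O(7,3)–O(7,4)=  → 0/3 unlike.
Total adjacent occupied pairs: 28; unlike-type pairs: 15.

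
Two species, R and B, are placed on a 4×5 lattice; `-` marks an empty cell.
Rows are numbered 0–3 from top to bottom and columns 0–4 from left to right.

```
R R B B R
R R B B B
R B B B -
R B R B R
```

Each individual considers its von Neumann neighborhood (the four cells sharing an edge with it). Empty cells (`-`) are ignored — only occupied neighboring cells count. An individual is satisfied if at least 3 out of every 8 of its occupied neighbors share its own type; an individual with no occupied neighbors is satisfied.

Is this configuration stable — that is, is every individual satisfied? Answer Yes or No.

No

Row 0: (0,0)R 2/2 satisfied · (0,1)R 2/3 satisfied · (0,2)B 2/3 satisfied · (0,3)B 2/3 satisfied · (0,4)R 0/2 not
Row 1: (1,0)R 3/3 satisfied · (1,1)R 2/4 satisfied · (1,2)B 3/4 satisfied · (1,3)B 4/4 satisfied · (1,4)B 1/2 satisfied
Row 2: (2,0)R 2/3 satisfied · (2,1)B 2/4 satisfied · (2,2)B 3/4 satisfied · (2,3)B 3/3 satisfied
Row 3: (3,0)R 1/2 satisfied · (3,1)B 1/3 not · (3,2)R 0/3 not · (3,3)B 1/3 not · (3,4)R 0/1 not
For instance (0,4) has only 0/2 same-type neighbors, below 3/8.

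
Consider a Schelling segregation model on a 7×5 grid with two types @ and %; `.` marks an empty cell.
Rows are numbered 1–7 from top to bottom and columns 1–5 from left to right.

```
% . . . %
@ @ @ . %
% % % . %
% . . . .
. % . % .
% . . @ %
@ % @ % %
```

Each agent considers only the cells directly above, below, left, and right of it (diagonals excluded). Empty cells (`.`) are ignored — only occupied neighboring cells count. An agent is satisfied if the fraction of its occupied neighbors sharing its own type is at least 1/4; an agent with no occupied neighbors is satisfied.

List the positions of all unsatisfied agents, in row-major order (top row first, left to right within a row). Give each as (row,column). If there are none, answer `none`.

(1,1), (5,4), (6,1), (6,4), (7,1), (7,2), (7,3)

(1,1)% 0/1 unhappy
(1,5)% 1/1 ok
(2,1)@ 1/3 ok
(2,2)@ 2/3 ok
(2,3)@ 1/2 ok
(2,5)% 2/2 ok
(3,1)% 2/3 ok
(3,2)% 2/3 ok
(3,3)% 1/2 ok
(3,5)% 1/1 ok
(4,1)% 1/1 ok
(5,2)% 0/0 ok
(5,4)% 0/1 unhappy
(6,1)% 0/1 unhappy
(6,4)@ 0/3 unhappy
(6,5)% 1/2 ok
(7,1)@ 0/2 unhappy
(7,2)% 0/2 unhappy
(7,3)@ 0/2 unhappy
(7,4)% 1/3 ok
(7,5)% 2/2 ok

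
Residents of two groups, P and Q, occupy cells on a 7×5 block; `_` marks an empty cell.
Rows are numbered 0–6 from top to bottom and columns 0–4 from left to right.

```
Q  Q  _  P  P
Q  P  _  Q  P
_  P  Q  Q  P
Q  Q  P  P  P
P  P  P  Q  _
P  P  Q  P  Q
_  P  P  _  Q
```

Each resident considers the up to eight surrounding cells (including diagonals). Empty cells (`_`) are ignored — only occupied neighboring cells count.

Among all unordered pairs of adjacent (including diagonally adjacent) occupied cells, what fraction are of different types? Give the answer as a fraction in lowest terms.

1/2

Scan each occupied cell's neighbors to the right and below (and the two forward diagonals) so each pair is counted once.
From row 0: 4 unlike of 10 pairs (running 4/10).
From row 1: 6 unlike of 10 pairs (running 10/20).
From row 2: 9 unlike of 14 pairs (running 19/34).
From row 3: 9 unlike of 15 pairs (running 28/49).
From row 4: 4 unlike of 14 pairs (running 32/63).
From row 5: 6 unlike of 12 pairs (running 38/75).
From row 6: 0 unlike of 1 pairs (running 38/76).
Total adjacent occupied pairs: 76; unlike-type pairs: 38.
38/76 reduces to 1/2.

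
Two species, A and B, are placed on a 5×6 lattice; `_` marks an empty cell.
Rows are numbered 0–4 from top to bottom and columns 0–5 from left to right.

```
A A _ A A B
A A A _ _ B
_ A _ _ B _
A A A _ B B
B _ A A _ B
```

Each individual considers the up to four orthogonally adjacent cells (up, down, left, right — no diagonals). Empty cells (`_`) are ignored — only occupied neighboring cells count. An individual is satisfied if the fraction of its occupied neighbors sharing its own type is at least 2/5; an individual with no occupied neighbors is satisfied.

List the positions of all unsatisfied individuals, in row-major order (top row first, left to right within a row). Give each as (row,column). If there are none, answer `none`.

(4,0)

Row 0: (0,0)A 2/2 ✓ · (0,1)A 2/2 ✓ · (0,3)A 1/1 ✓ · (0,4)A 1/2 ✓ · (0,5)B 1/2 ✓
Row 1: (1,0)A 2/2 ✓ · (1,1)A 4/4 ✓ · (1,2)A 1/1 ✓ · (1,5)B 1/1 ✓
Row 2: (2,1)A 2/2 ✓ · (2,4)B 1/1 ✓
Row 3: (3,0)A 1/2 ✓ · (3,1)A 3/3 ✓ · (3,2)A 2/2 ✓ · (3,4)B 2/2 ✓ · (3,5)B 2/2 ✓
Row 4: (4,0)B 0/1 ✗ · (4,2)A 2/2 ✓ · (4,3)A 1/1 ✓ · (4,5)B 1/1 ✓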